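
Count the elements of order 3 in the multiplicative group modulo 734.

2

φ(734) = φ(2)·φ(367) = 1·366 = 366 = 2 · 3 · 61.
Since (Z/734Z)^× is cyclic of order 366, the number of elements of order d is φ(d) when d | 366 and 0 otherwise.
3 | 366, and φ(3) = 3 − 1 = 2.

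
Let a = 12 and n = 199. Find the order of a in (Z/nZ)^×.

Since 12 ∈ (Z/199Z)^×, its order divides φ(199) = 199 − 1 = 198 = 2 · 3^2 · 11.
Divisors of 198: 1, 2, 3, 6, 9, 11, 18, 22, 33, 66, 99, 198.
Test each divisor d:
12^1 ≡ 12 (mod 199)
12^2 ≡ 144 (mod 199)
12^3 ≡ 136 (mod 199)
12^6 ≡ 188 (mod 199)
12^9 ≡ 96 (mod 199)
12^11 ≡ 93 (mod 199)
12^18 ≡ 62 (mod 199)
12^22 ≡ 92 (mod 199)
12^33 ≡ 198 (mod 199)
12^66 ≡ 1 (mod 199) ✓
Therefore the multiplicative order of 12 modulo 199 is 66.

66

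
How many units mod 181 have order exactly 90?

24

φ(181) = 181 − 1 = 180 = 2^2 · 3^2 · 5.
(Z/181Z)^× is cyclic (|G| = 180); a cyclic group of order m has exactly φ(d) elements of each order d | m, and none otherwise.
90 = 2 · 3^2 · 5 divides 180, and φ(90) = 24.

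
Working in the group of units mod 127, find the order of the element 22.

The order of 22 must divide φ(127) = 127 − 1 = 126 = 2 · 3^2 · 7.
Divisors of 126: 1, 2, 3, 6, 7, 9, 14, 18, 21, 42, 63, 126.
Test each divisor d:
22^1 ≡ 22
22^2 ≡ 103
22^3 ≡ 107
22^6 ≡ 19
22^7 ≡ 37
22^9 ≡ 1
Hence ord(22) = 9.

9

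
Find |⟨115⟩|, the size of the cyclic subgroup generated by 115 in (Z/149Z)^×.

Since 115 ∈ (Z/149Z)^×, its order divides φ(149) = 149 − 1 = 148 = 2^2 · 37.
Divisors of 148: 1, 2, 4, 37, 74, 148.
Compute 115^d (mod 149) for the divisors d until we hit 1:
115^1 ≡ 115 (mod 149)
115^2 ≡ 113 (mod 149)
115^4 ≡ 104 (mod 149)
115^37 ≡ 44 (mod 149)
115^74 ≡ 148 (mod 149)
115^148 ≡ 1 (mod 149) ✓
Hence ord(115) = 148.

148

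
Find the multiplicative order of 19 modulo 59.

ord(19) | φ(59) = 59 − 1 = 58 = 2 · 29.
Divisors of 58: 1, 2, 29, 58.
Evaluate successive powers at the divisors of 58:
19^1 ≡ 19 (mod 59)
19^2 ≡ 7 (mod 59)
19^29 ≡ 1 (mod 59) ✓
The smallest such exponent is 29, so the order of 19 is 29.

29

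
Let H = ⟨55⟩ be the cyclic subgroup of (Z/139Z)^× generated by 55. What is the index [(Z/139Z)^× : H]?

Since 55 ∈ (Z/139Z)^×, its order divides φ(139) = 139 − 1 = 138 = 2 · 3 · 23.
Divisors of 138: 1, 2, 3, 6, 23, 46, 69, 138.
Evaluate successive powers at the divisors of 138:
55^1 ≡ 55
55^2 ≡ 106
55^3 ≡ 131
55^6 ≡ 64
55^23 ≡ 1
So ord_139(55) = 23, hence |⟨55⟩| = 23.
Index = |(Z/139Z)^×| / |⟨55⟩| = 138 / 23 = 6.

6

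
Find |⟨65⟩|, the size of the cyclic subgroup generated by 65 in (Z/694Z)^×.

By Lagrange's theorem, ord_694(65) divides φ(694) = φ(2)·φ(347) = 1·346 = 346 = 2 · 173.
Divisors of 346: 1, 2, 173, 346.
Compute 65^d (mod 694) for the divisors d until we hit 1:
65^1 ≡ 65 (mod 694)
65^2 ≡ 61 (mod 694)
65^173 ≡ 693 (mod 694)
65^346 ≡ 1 (mod 694) ✓
So ord_694(65) = 346.

346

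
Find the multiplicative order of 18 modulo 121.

110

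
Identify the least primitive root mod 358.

φ(358) = φ(2)·φ(179) = 1·178 = 178 = 2 · 89.
g is a primitive root iff g^(178/q) ≢ 1 (mod 358) for each prime q ∈ {2, 89}.
g = 2: gcd(2, 358) = 2 > 1, not a unit — skip.
g = 3: 3^89 ≡ 1 — hits 1, so not a primitive root.
g = 4: gcd(4, 358) = 2 > 1, not a unit — skip.
g = 5: 5^89 ≡ 1 — hits 1, so not a primitive root.
g = 6: gcd(6, 358) = 2 > 1, not a unit — skip.
g = 7: 7^89 ≡ 357; 7^2 ≡ 49 — none is 1, so 7 is a primitive root.
Hence the least primitive root of 358 is 7.

7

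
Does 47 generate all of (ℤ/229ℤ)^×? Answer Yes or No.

Yes

φ(229) = 229 − 1 = 228 = 2^2 · 3 · 19.
An element g generates (Z/229Z)^× iff g^(228/q) ≢ 1 (mod 229) for each prime q ∈ {2, 3, 19}.
47^114 ≡ 228 (mod 229)  [q = 2: ≢ 1 ✓]
47^76 ≡ 94 (mod 229)  [q = 3: ≢ 1 ✓]
47^12 ≡ 44 (mod 229)  [q = 19: ≢ 1 ✓]
None equal 1, so ord_229(47) = 228: 47 is a primitive root.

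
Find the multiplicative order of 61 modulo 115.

By Lagrange's theorem, ord_115(61) divides φ(115) = φ(5·23) = (5−1)·(23−1) = 4·22 = 88 = 2^3 · 11.
Divisors of 88: 1, 2, 4, 8, 11, 22, 44, 88.
Compute 61^d (mod 115) for the divisors d until we hit 1:
61^1 ≡ 61
61^2 ≡ 41
61^4 ≡ 71
61^8 ≡ 96
61^11 ≡ 91
61^22 ≡ 1
So ord_115(61) = 22.

22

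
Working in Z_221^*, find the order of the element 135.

The order of 135 must divide φ(221) = φ(13·17) = (13−1)·(17−1) = 12·16 = 192 = 2^6 · 3.
Divisors of 192: 1, 2, 3, 4, 6, 8, 12, 16, 24, 32, 48, 64, 96, 192.
Evaluate successive powers at the divisors of 192:
135^1 ≡ 135 (mod 221)
135^2 ≡ 103 (mod 221)
135^3 ≡ 203 (mod 221)
135^4 ≡ 1 (mod 221) ✓
The smallest such exponent is 4, so the order of 135 is 4.

4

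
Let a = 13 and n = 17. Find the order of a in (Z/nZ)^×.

4

By Lagrange's theorem, ord_17(13) divides φ(17) = 17 − 1 = 16 = 2^4.
Divisors of 16: 1, 2, 4, 8, 16.
Test each divisor d:
13^1 ≡ 13 (mod 17)
13^2 ≡ 16 (mod 17)
13^4 ≡ 1 (mod 17) ✓
The smallest such exponent is 4, so the order of 13 is 4.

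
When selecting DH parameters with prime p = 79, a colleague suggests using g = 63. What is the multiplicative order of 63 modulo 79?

The order of 63 must divide φ(79) = 79 − 1 = 78 = 2 · 3 · 13.
Divisors of 78: 1, 2, 3, 6, 13, 26, 39, 78.
Test each divisor d:
63^1 ≡ 63 (mod 79)
63^2 ≡ 19 (mod 79)
63^3 ≡ 12 (mod 79)
63^6 ≡ 65 (mod 79)
63^13 ≡ 24 (mod 79)
63^26 ≡ 23 (mod 79)
63^39 ≡ 78 (mod 79)
63^78 ≡ 1 (mod 79) ✓
Hence ord(63) = 78.

78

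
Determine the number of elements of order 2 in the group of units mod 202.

φ(202) = φ(2)·φ(101) = 1·100 = 100 = 2^2 · 5^2.
In a cyclic group of order 100, there are φ(d) elements of order d for each divisor d of 100, and zero for non-divisors.
2 | 100, and φ(2) = 2 − 1 = 1.

1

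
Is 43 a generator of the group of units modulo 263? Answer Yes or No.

No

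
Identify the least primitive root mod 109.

φ(109) = 109 − 1 = 108 = 2^2 · 3^3.
Test candidates g = 2, 3, … against the prime factors q ∈ {2, 3} of φ(109): g is a generator iff g^(108/q) ≢ 1 for every such q.
g = 2: 2^54 ≡ 108; 2^36 ≡ 1 — hits 1, so not a primitive root.
g = 3: 3^54 ≡ 1 — hits 1, so not a primitive root.
g = 4: 4^54 ≡ 1 — hits 1, so not a primitive root.
g = 5: 5^54 ≡ 1 — hits 1, so not a primitive root.
g = 6: 6^54 ≡ 108; 6^36 ≡ 63 — none is 1, so 6 is a primitive root.
Hence the least primitive root of 109 is 6.

6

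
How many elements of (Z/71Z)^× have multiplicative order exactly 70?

24

φ(71) = 71 − 1 = 70 = 2 · 5 · 7.
(Z/71Z)^× is cyclic (|G| = 70); a cyclic group of order m has exactly φ(d) elements of each order d | m, and none otherwise.
70 = 2 · 5 · 7 divides 70, and φ(70) = 24.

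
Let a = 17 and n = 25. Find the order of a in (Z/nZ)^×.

By Lagrange's theorem, ord_25(17) divides φ(25) = φ(5^2) = 5·(5−1) = 20 = 2^2 · 5.
Divisors of 20: 1, 2, 4, 5, 10, 20.
Evaluate successive powers at the divisors of 20:
17^1 ≡ 17
17^2 ≡ 14
17^4 ≡ 21
17^5 ≡ 7
17^10 ≡ 24
17^20 ≡ 1
So ord_25(17) = 20.

20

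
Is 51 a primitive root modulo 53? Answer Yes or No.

Yes

φ(53) = 53 − 1 = 52 = 2^2 · 13.
It suffices to check that the order of 51 is not a proper divisor of 52: compute 51^(52/q) for q ∈ {2, 13}.
51^26 ≡ 52 (mod 53)  [q = 2: ≢ 1 ✓]
51^4 ≡ 16 (mod 53)  [q = 13: ≢ 1 ✓]
Every test exponent gives a nontrivial residue, hence 51 generates the full group.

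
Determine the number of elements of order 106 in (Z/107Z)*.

φ(107) = 107 − 1 = 106 = 2 · 53.
In a cyclic group of order 106, there are φ(d) elements of order d for each divisor d of 106, and zero for non-divisors.
106 = 2 · 53 divides 106, and φ(106) = 52.

52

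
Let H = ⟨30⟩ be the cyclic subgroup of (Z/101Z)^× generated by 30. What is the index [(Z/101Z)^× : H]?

Since 30 ∈ (Z/101Z)^×, its order divides φ(101) = 101 − 1 = 100 = 2^2 · 5^2.
Divisors of 100: 1, 2, 4, 5, 10, 20, 25, 50, 100.
Test each divisor d:
30^1 ≡ 30 (mod 101)
30^2 ≡ 92 (mod 101)
30^4 ≡ 81 (mod 101)
30^5 ≡ 6 (mod 101)
30^10 ≡ 36 (mod 101)
30^20 ≡ 84 (mod 101)
30^25 ≡ 100 (mod 101)
30^50 ≡ 1 (mod 101) ✓
So ord_101(30) = 50, hence |⟨30⟩| = 50.
[(Z/101Z)^× : ⟨30⟩] = 100/50 = 2.

2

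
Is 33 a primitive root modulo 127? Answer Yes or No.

No

φ(127) = 127 − 1 = 126 = 2 · 3^2 · 7.
33 is a primitive root mod 127 iff 33^(φ(127)/q) ≢ 1 for every prime q | φ(127), i.e. q ∈ {2, 3, 7}.
33^63 ≡ 126 (mod 127)  [q = 2: ≢ 1 ✓]
33^42 ≡ 1 (mod 127)  [q = 3: ≡ 1 ✗]
33^18 ≡ 32 (mod 127)  [q = 7: ≢ 1 ✓]
Since 33^42 ≡ 1, the order of 33 divides 42 < 126, so 33 is not a primitive root.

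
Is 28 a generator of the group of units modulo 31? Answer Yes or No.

No

φ(31) = 31 − 1 = 30 = 2 · 3 · 5.
It suffices to check that the order of 28 is not a proper divisor of 30: compute 28^(30/q) for q ∈ {2, 3, 5}.
28^15 ≡ 1 (mod 31)  [q = 2: ≡ 1 ✗]
28^10 ≡ 25 (mod 31)  [q = 3: ≢ 1 ✓]
28^6 ≡ 16 (mod 31)  [q = 5: ≢ 1 ✓]
The check at q = 2 fails, so 28 generates a proper subgroup.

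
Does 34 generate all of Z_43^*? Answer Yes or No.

Yes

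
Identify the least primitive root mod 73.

5

φ(73) = 73 − 1 = 72 = 2^3 · 3^2.
g is a primitive root iff g^(72/q) ≢ 1 (mod 73) for each prime q ∈ {2, 3}.
g = 2: 2^36 ≡ 1 — hits 1, so not a primitive root.
g = 3: 3^36 ≡ 1 — hits 1, so not a primitive root.
g = 4: 4^36 ≡ 1 — hits 1, so not a primitive root.
g = 5: 5^36 ≡ 72; 5^24 ≡ 8 — none is 1, so 5 is a primitive root.
So 5 is the smallest generator of (Z/73Z)^×.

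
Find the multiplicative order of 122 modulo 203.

By Lagrange's theorem, ord_203(122) divides φ(203) = φ(7·29) = (7−1)·(29−1) = 6·28 = 168 = 2^3 · 3 · 7.
Divisors of 168: 1, 2, 3, 4, 6, 7, 8, 12, 14, 21, 24, 28, 42, 56, 84, 168.
Check 122^d mod 203 for each divisor in increasing order:
122^1 ≡ 122 (mod 203)
122^2 ≡ 65 (mod 203)
122^3 ≡ 13 (mod 203)
122^4 ≡ 165 (mod 203)
122^6 ≡ 169 (mod 203)
122^7 ≡ 115 (mod 203)
122^8 ≡ 23 (mod 203)
122^12 ≡ 141 (mod 203)
122^14 ≡ 30 (mod 203)
122^21 ≡ 202 (mod 203)
122^24 ≡ 190 (mod 203)
122^28 ≡ 88 (mod 203)
122^42 ≡ 1 (mod 203) ✓
The smallest such exponent is 42, so the order of 122 is 42.

42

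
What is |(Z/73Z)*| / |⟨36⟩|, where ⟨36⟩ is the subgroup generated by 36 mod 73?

4

Since 36 ∈ (Z/73Z)^×, its order divides φ(73) = 73 − 1 = 72 = 2^3 · 3^2.
Divisors of 72: 1, 2, 3, 4, 6, 8, 9, 12, 18, 24, 36, 72.
Test each divisor d:
36^1 ≡ 36 (mod 73)
36^2 ≡ 55 (mod 73)
36^3 ≡ 9 (mod 73)
36^4 ≡ 32 (mod 73)
36^6 ≡ 8 (mod 73)
36^8 ≡ 2 (mod 73)
36^9 ≡ 72 (mod 73)
36^12 ≡ 64 (mod 73)
36^18 ≡ 1 (mod 73) ✓
Thus |⟨36⟩| = ord(36) = 18.
The index is φ(73) / ord(36) = 72 / 18 = 4.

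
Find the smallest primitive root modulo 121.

2

φ(121) = φ(11^2) = 11·(11−1) = 110 = 2 · 5 · 11.
Test candidates g = 2, 3, … against the prime factors q ∈ {2, 5, 11} of φ(121): g is a generator iff g^(110/q) ≢ 1 for every such q.
g = 2: 2^55 ≡ 120; 2^22 ≡ 81; 2^10 ≡ 56 — none is 1, so 2 is a primitive root.
Hence the least primitive root of 121 is 2.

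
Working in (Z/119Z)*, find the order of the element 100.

The order of 100 must divide φ(119) = φ(7·17) = (7−1)·(17−1) = 6·16 = 96 = 2^5 · 3.
Divisors of 96: 1, 2, 3, 4, 6, 8, 12, 16, 24, 32, 48, 96.
Evaluate successive powers at the divisors of 96:
100^1 ≡ 100 (mod 119)
100^2 ≡ 4 (mod 119)
100^3 ≡ 43 (mod 119)
100^4 ≡ 16 (mod 119)
100^6 ≡ 64 (mod 119)
100^8 ≡ 18 (mod 119)
100^12 ≡ 50 (mod 119)
100^16 ≡ 86 (mod 119)
100^24 ≡ 1 (mod 119) ✓
So ord_119(100) = 24.

24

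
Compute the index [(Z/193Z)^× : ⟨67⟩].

By Lagrange's theorem, ord_193(67) divides φ(193) = 193 − 1 = 192 = 2^6 · 3.
Divisors of 192: 1, 2, 3, 4, 6, 8, 12, 16, 24, 32, 48, 64, 96, 192.
Check 67^d mod 193 for each divisor in increasing order:
67^1 ≡ 67 (mod 193)
67^2 ≡ 50 (mod 193)
67^3 ≡ 69 (mod 193)
67^4 ≡ 184 (mod 193)
67^6 ≡ 129 (mod 193)
67^8 ≡ 81 (mod 193)
67^12 ≡ 43 (mod 193)
67^16 ≡ 192 (mod 193)
67^24 ≡ 112 (mod 193)
67^32 ≡ 1 (mod 193) ✓
So ord_193(67) = 32, hence |⟨67⟩| = 32.
[(Z/193Z)^× : ⟨67⟩] = 192/32 = 6.

6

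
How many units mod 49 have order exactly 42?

12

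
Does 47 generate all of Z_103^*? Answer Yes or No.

φ(103) = 103 − 1 = 102 = 2 · 3 · 17.
Test 47^(102/q) mod 103 for each prime factor q of 102:
47^51 ≡ 102 (mod 103)  [q = 2: ≢ 1 ✓]
47^34 ≡ 56 (mod 103)  [q = 3: ≢ 1 ✓]
47^6 ≡ 1 (mod 103)  [q = 17: ≡ 1 ✗]
The check at q = 17 fails, so 47 generates a proper subgroup.

No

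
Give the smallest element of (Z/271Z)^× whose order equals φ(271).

6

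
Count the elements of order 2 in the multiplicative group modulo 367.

1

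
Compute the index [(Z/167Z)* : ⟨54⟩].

2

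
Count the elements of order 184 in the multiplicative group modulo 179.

φ(179) = 179 − 1 = 178 = 2 · 89.
In a cyclic group of order 178, there are φ(d) elements of order d for each divisor d of 178, and zero for non-divisors.
Here 178 is not a multiple of 184, so there are no elements of order 184.

0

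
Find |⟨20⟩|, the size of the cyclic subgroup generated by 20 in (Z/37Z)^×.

36

ord(20) | φ(37) = 37 − 1 = 36 = 2^2 · 3^2.
Divisors of 36: 1, 2, 3, 4, 6, 9, 12, 18, 36.
Check 20^d mod 37 for each divisor in increasing order:
20^1 ≡ 20 (mod 37)
20^2 ≡ 30 (mod 37)
20^3 ≡ 8 (mod 37)
20^4 ≡ 12 (mod 37)
20^6 ≡ 27 (mod 37)
20^9 ≡ 31 (mod 37)
20^12 ≡ 26 (mod 37)
20^18 ≡ 36 (mod 37)
20^36 ≡ 1 (mod 37) ✓
Hence ord(20) = 36.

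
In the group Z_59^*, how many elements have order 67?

0

φ(59) = 59 − 1 = 58 = 2 · 29.
Since (Z/59Z)^× is cyclic of order 58, the number of elements of order d is φ(d) when d | 58 and 0 otherwise.
Here 58 is not a multiple of 67, so there are no elements of order 67.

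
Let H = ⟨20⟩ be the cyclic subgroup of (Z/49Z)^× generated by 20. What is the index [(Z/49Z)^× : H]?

ord(20) | φ(49) = φ(7^2) = 7·(7−1) = 42 = 2 · 3 · 7.
Divisors of 42: 1, 2, 3, 6, 7, 14, 21, 42.
Check 20^d mod 49 for each divisor in increasing order:
20^1 ≡ 20
20^2 ≡ 8
20^3 ≡ 13
20^6 ≡ 22
20^7 ≡ 48
20^14 ≡ 1
Thus |⟨20⟩| = ord(20) = 14.
The index is φ(49) / ord(20) = 42 / 14 = 3.

3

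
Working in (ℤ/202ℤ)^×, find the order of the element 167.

The order of 167 must divide φ(202) = φ(2)·φ(101) = 1·100 = 100 = 2^2 · 5^2.
Divisors of 100: 1, 2, 4, 5, 10, 20, 25, 50, 100.
Evaluate successive powers at the divisors of 100:
167^1 ≡ 167 (mod 202)
167^2 ≡ 13 (mod 202)
167^4 ≡ 169 (mod 202)
167^5 ≡ 145 (mod 202)
167^10 ≡ 17 (mod 202)
167^20 ≡ 87 (mod 202)
167^25 ≡ 91 (mod 202)
167^50 ≡ 201 (mod 202)
167^100 ≡ 1 (mod 202) ✓
The smallest such exponent is 100, so the order of 167 is 100.

100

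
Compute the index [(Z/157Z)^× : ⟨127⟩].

2

ord(127) | φ(157) = 157 − 1 = 156 = 2^2 · 3 · 13.
Divisors of 156: 1, 2, 3, 4, 6, 12, 13, 26, 39, 52, 78, 156.
Test each divisor d:
127^1 ≡ 127
127^2 ≡ 115
127^3 ≡ 4
127^4 ≡ 37
127^6 ≡ 16
127^12 ≡ 99
127^13 ≡ 13
127^26 ≡ 12
127^39 ≡ 156
127^52 ≡ 144
127^78 ≡ 1
So ord_157(127) = 78, hence |⟨127⟩| = 78.
The index is φ(157) / ord(127) = 156 / 78 = 2.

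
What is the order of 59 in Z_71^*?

Since 59 ∈ (Z/71Z)^×, its order divides φ(71) = 71 − 1 = 70 = 2 · 5 · 7.
Divisors of 70: 1, 2, 5, 7, 10, 14, 35, 70.
Check 59^d mod 71 for each divisor in increasing order:
59^1 ≡ 59 (mod 71)
59^2 ≡ 2 (mod 71)
59^5 ≡ 23 (mod 71)
59^7 ≡ 46 (mod 71)
59^10 ≡ 32 (mod 71)
59^14 ≡ 57 (mod 71)
59^35 ≡ 70 (mod 71)
59^70 ≡ 1 (mod 71) ✓
So ord_71(59) = 70.

70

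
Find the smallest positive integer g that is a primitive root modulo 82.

7

φ(82) = φ(2)·φ(41) = 1·40 = 40 = 2^3 · 5.
Test candidates g = 2, 3, … against the prime factors q ∈ {2, 5} of φ(82): g is a generator iff g^(40/q) ≢ 1 for every such q.
g = 2: gcd(2, 82) = 2 > 1, not a unit — skip.
g = 3: 3^20 ≡ 81; 3^8 ≡ 1 — hits 1, so not a primitive root.
g = 4: gcd(4, 82) = 2 > 1, not a unit — skip.
g = 5: 5^20 ≡ 1 — hits 1, so not a primitive root.
g = 6: gcd(6, 82) = 2 > 1, not a unit — skip.
g = 7: 7^20 ≡ 81; 7^8 ≡ 37 — none is 1, so 7 is a primitive root.
So 7 is the smallest generator of (Z/82Z)^×.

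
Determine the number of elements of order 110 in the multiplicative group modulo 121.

φ(121) = φ(11^2) = 11·(11−1) = 110 = 2 · 5 · 11.
(Z/121Z)^× is cyclic (|G| = 110); a cyclic group of order m has exactly φ(d) elements of each order d | m, and none otherwise.
110 = 2 · 5 · 11 divides 110, and φ(110) = 40.

40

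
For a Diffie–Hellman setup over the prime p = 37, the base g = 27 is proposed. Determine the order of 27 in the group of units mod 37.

6

By Lagrange's theorem, ord_37(27) divides φ(37) = 37 − 1 = 36 = 2^2 · 3^2.
Divisors of 36: 1, 2, 3, 4, 6, 9, 12, 18, 36.
Check 27^d mod 37 for each divisor in increasing order:
27^1 ≡ 27
27^2 ≡ 26
27^3 ≡ 36
27^4 ≡ 10
27^6 ≡ 1
Therefore the multiplicative order of 27 modulo 37 is 6.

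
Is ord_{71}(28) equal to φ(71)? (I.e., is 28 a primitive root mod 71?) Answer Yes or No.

φ(71) = 71 − 1 = 70 = 2 · 5 · 7.
28 is a primitive root mod 71 iff 28^(φ(71)/q) ≢ 1 for every prime q | φ(71), i.e. q ∈ {2, 5, 7}.
28^35 ≡ 70 (mod 71)  [q = 2: ≢ 1 ✓]
28^14 ≡ 57 (mod 71)  [q = 5: ≢ 1 ✓]
28^10 ≡ 30 (mod 71)  [q = 7: ≢ 1 ✓]
All checks pass, so 28 has order 70 and is a primitive root modulo 71.

Yes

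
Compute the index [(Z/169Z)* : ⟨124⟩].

ord(124) | φ(169) = φ(13^2) = 13·(13−1) = 156 = 2^2 · 3 · 13.
Divisors of 156: 1, 2, 3, 4, 6, 12, 13, 26, 39, 52, 78, 156.
Test each divisor d:
124^1 ≡ 124 (mod 169)
124^2 ≡ 166 (mod 169)
124^3 ≡ 135 (mod 169)
124^4 ≡ 9 (mod 169)
124^6 ≡ 142 (mod 169)
124^12 ≡ 53 (mod 169)
124^13 ≡ 150 (mod 169)
124^26 ≡ 23 (mod 169)
124^39 ≡ 70 (mod 169)
124^52 ≡ 22 (mod 169)
124^78 ≡ 168 (mod 169)
124^156 ≡ 1 (mod 169) ✓
So ord_169(124) = 156, hence |⟨124⟩| = 156.
The index is φ(169) / ord(124) = 156 / 156 = 1.

1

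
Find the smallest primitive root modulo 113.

3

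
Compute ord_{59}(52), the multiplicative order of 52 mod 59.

The order of 52 must divide φ(59) = 59 − 1 = 58 = 2 · 29.
Divisors of 58: 1, 2, 29, 58.
Test each divisor d:
52^1 ≡ 52 (mod 59)
52^2 ≡ 49 (mod 59)
52^29 ≡ 58 (mod 59)
52^58 ≡ 1 (mod 59) ✓
So ord_59(52) = 58.

58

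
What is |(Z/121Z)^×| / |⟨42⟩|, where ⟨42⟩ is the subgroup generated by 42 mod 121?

2

Since 42 ∈ (Z/121Z)^×, its order divides φ(121) = φ(11^2) = 11·(11−1) = 110 = 2 · 5 · 11.
Divisors of 110: 1, 2, 5, 10, 11, 22, 55, 110.
Compute 42^d (mod 121) for the divisors d until we hit 1:
42^1 ≡ 42
42^2 ≡ 70
42^5 ≡ 100
42^10 ≡ 78
42^11 ≡ 9
42^22 ≡ 81
42^55 ≡ 1
The order of 42 is 55, so the subgroup it generates has 55 elements.
[(Z/121Z)^× : ⟨42⟩] = 110/55 = 2.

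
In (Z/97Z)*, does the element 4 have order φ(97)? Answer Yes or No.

φ(97) = 97 − 1 = 96 = 2^5 · 3.
Test 4^(96/q) mod 97 for each prime factor q of 96:
4^48 ≡ 1 (mod 97)  [q = 2: ≡ 1 ✗]
4^32 ≡ 61 (mod 97)  [q = 3: ≢ 1 ✓]
Since 4^48 ≡ 1, the order of 4 divides 48 < 96, so 4 is not a primitive root.

No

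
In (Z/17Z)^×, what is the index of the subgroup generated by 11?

1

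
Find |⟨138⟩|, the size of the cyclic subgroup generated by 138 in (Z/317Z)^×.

158

The order of 138 must divide φ(317) = 317 − 1 = 316 = 2^2 · 79.
Divisors of 316: 1, 2, 4, 79, 158, 316.
Compute 138^d (mod 317) for the divisors d until we hit 1:
138^1 ≡ 138 (mod 317)
138^2 ≡ 24 (mod 317)
138^4 ≡ 259 (mod 317)
138^79 ≡ 316 (mod 317)
138^158 ≡ 1 (mod 317) ✓
Therefore the multiplicative order of 138 modulo 317 is 158.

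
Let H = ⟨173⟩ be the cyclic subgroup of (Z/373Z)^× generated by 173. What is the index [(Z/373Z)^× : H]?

31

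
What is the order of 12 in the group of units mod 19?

6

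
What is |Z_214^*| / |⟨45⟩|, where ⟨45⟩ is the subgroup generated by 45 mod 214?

Since 45 ∈ (Z/214Z)^×, its order divides φ(214) = φ(2)·φ(107) = 1·106 = 106 = 2 · 53.
Divisors of 106: 1, 2, 53, 106.
Compute 45^d (mod 214) for the divisors d until we hit 1:
45^1 ≡ 45 (mod 214)
45^2 ≡ 99 (mod 214)
45^53 ≡ 213 (mod 214)
45^106 ≡ 1 (mod 214) ✓
Thus |⟨45⟩| = ord(45) = 106.
Index = |(Z/214Z)^×| / |⟨45⟩| = 106 / 106 = 1.

1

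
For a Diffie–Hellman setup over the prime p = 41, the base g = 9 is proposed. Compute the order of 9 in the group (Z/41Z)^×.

4

ord(9) | φ(41) = 41 − 1 = 40 = 2^3 · 5.
Divisors of 40: 1, 2, 4, 5, 8, 10, 20, 40.
Check 9^d mod 41 for each divisor in increasing order:
9^1 ≡ 9
9^2 ≡ 40
9^4 ≡ 1
Hence ord(9) = 4.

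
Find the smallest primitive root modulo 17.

3

φ(17) = 17 − 1 = 16 = 2^4.
Test candidates g = 2, 3, … against the prime factors q ∈ {2} of φ(17): g is a generator iff g^(16/q) ≢ 1 for every such q.
g = 2: 2^8 ≡ 1 — hits 1, so not a primitive root.
g = 3: 3^8 ≡ 16 — none is 1, so 3 is a primitive root.
Hence the least primitive root of 17 is 3.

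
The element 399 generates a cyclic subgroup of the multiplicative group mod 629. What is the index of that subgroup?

24

ord(399) | φ(629) = φ(17·37) = (17−1)·(37−1) = 16·36 = 576 = 2^6 · 3^2.
Divisors of 576: 1, 2, 3, 4, 6, 8, 9, 12, 16, 18, 24, 32, 36, 48, 64, 72, 96, 144, 192, 288, 576.
Test each divisor d:
399^1 ≡ 399 (mod 629)
399^2 ≡ 64 (mod 629)
399^3 ≡ 376 (mod 629)
399^4 ≡ 322 (mod 629)
399^6 ≡ 480 (mod 629)
399^8 ≡ 528 (mod 629)
399^9 ≡ 586 (mod 629)
399^12 ≡ 186 (mod 629)
399^16 ≡ 137 (mod 629)
399^18 ≡ 591 (mod 629)
399^24 ≡ 1 (mod 629) ✓
So ord_629(399) = 24, hence |⟨399⟩| = 24.
The index is φ(629) / ord(399) = 576 / 24 = 24.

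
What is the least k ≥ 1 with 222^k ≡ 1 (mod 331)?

Since 222 ∈ (Z/331Z)^×, its order divides φ(331) = 331 − 1 = 330 = 2 · 3 · 5 · 11.
Divisors of 330: 1, 2, 3, 5, 6, 10, 11, 15, 22, 30, 33, 55, 66, 110, 165, 330.
Check 222^d mod 331 for each divisor in increasing order:
222^1 ≡ 222
222^2 ≡ 296
222^3 ≡ 174
222^5 ≡ 199
222^6 ≡ 155
222^10 ≡ 212
222^11 ≡ 62
222^15 ≡ 151
222^22 ≡ 203
222^30 ≡ 293
222^33 ≡ 8
222^55 ≡ 300
222^66 ≡ 64
222^110 ≡ 299
222^165 ≡ 330
222^330 ≡ 1
So ord_331(222) = 330.

330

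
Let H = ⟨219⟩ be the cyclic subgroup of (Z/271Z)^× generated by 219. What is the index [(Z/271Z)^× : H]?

ord(219) | φ(271) = 271 − 1 = 270 = 2 · 3^3 · 5.
Divisors of 270: 1, 2, 3, 5, 6, 9, 10, 15, 18, 27, 30, 45, 54, 90, 135, 270.
Test each divisor d:
219^1 ≡ 219 (mod 271)
219^2 ≡ 265 (mod 271)
219^3 ≡ 41 (mod 271)
219^5 ≡ 25 (mod 271)
219^6 ≡ 55 (mod 271)
219^9 ≡ 87 (mod 271)
219^10 ≡ 83 (mod 271)
219^15 ≡ 178 (mod 271)
219^18 ≡ 252 (mod 271)
219^27 ≡ 244 (mod 271)
219^30 ≡ 248 (mod 271)
219^45 ≡ 242 (mod 271)
219^54 ≡ 187 (mod 271)
219^90 ≡ 28 (mod 271)
219^135 ≡ 1 (mod 271) ✓
So ord_271(219) = 135, hence |⟨219⟩| = 135.
[(Z/271Z)^× : ⟨219⟩] = 270/135 = 2.

2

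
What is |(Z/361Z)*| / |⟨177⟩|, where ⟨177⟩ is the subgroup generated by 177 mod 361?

2

ord(177) | φ(361) = φ(19^2) = 19·(19−1) = 342 = 2 · 3^2 · 19.
Divisors of 342: 1, 2, 3, 6, 9, 18, 19, 38, 57, 114, 171, 342.
Test each divisor d:
177^1 ≡ 177 (mod 361)
177^2 ≡ 283 (mod 361)
177^3 ≡ 273 (mod 361)
177^6 ≡ 163 (mod 361)
177^9 ≡ 96 (mod 361)
177^18 ≡ 191 (mod 361)
177^19 ≡ 234 (mod 361)
177^38 ≡ 245 (mod 361)
177^57 ≡ 292 (mod 361)
177^114 ≡ 68 (mod 361)
177^171 ≡ 1 (mod 361) ✓
Thus |⟨177⟩| = ord(177) = 171.
The index is φ(361) / ord(177) = 342 / 171 = 2.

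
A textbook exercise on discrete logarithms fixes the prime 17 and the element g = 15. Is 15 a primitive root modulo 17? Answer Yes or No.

No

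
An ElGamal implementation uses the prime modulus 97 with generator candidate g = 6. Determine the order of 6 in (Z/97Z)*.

12

The order of 6 must divide φ(97) = 97 − 1 = 96 = 2^5 · 3.
Divisors of 96: 1, 2, 3, 4, 6, 8, 12, 16, 24, 32, 48, 96.
Check 6^d mod 97 for each divisor in increasing order:
6^1 ≡ 6
6^2 ≡ 36
6^3 ≡ 22
6^4 ≡ 35
6^6 ≡ 96
6^8 ≡ 61
6^12 ≡ 1
So ord_97(6) = 12.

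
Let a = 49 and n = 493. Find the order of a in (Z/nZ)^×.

56

ord(49) | φ(493) = φ(17·29) = (17−1)·(29−1) = 16·28 = 448 = 2^6 · 7.
Divisors of 448: 1, 2, 4, 7, 8, 14, 16, 28, 32, 56, 64, 112, 224, 448.
Test each divisor d:
49^1 ≡ 49 (mod 493)
49^2 ≡ 429 (mod 493)
49^4 ≡ 152 (mod 493)
49^7 ≡ 59 (mod 493)
49^8 ≡ 426 (mod 493)
49^14 ≡ 30 (mod 493)
49^16 ≡ 52 (mod 493)
49^28 ≡ 407 (mod 493)
49^32 ≡ 239 (mod 493)
49^56 ≡ 1 (mod 493) ✓
The smallest such exponent is 56, so the order of 49 is 56.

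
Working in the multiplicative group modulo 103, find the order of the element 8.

ord(8) | φ(103) = 103 − 1 = 102 = 2 · 3 · 17.
Divisors of 102: 1, 2, 3, 6, 17, 34, 51, 102.
Test each divisor d:
8^1 ≡ 8
8^2 ≡ 64
8^3 ≡ 100
8^6 ≡ 9
8^17 ≡ 1
Therefore the multiplicative order of 8 modulo 103 is 17.

17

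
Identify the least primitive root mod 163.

2

φ(163) = 163 − 1 = 162 = 2 · 3^4.
g is a primitive root iff g^(162/q) ≢ 1 (mod 163) for each prime q ∈ {2, 3}.
g = 2: 2^81 ≡ 162; 2^54 ≡ 104 — none is 1, so 2 is a primitive root.
Hence the least primitive root of 163 is 2.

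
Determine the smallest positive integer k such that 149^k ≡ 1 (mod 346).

By Lagrange's theorem, ord_346(149) divides φ(346) = φ(2)·φ(173) = 1·172 = 172 = 2^2 · 43.
Divisors of 172: 1, 2, 4, 43, 86, 172.
Check 149^d mod 346 for each divisor in increasing order:
149^1 ≡ 149
149^2 ≡ 57
149^4 ≡ 135
149^43 ≡ 1
The smallest such exponent is 43, so the order of 149 is 43.

43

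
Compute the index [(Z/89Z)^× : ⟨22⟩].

4

By Lagrange's theorem, ord_89(22) divides φ(89) = 89 − 1 = 88 = 2^3 · 11.
Divisors of 88: 1, 2, 4, 8, 11, 22, 44, 88.
Compute 22^d (mod 89) for the divisors d until we hit 1:
22^1 ≡ 22 (mod 89)
22^2 ≡ 39 (mod 89)
22^4 ≡ 8 (mod 89)
22^8 ≡ 64 (mod 89)
22^11 ≡ 88 (mod 89)
22^22 ≡ 1 (mod 89) ✓
Thus |⟨22⟩| = ord(22) = 22.
The index is φ(89) / ord(22) = 88 / 22 = 4.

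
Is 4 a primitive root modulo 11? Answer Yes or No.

No

φ(11) = 11 − 1 = 10 = 2 · 5.
Test 4^(10/q) mod 11 for each prime factor q of 10:
4^5 ≡ 1 (mod 11)  [q = 2: ≡ 1 ✗]
4^2 ≡ 5 (mod 11)  [q = 5: ≢ 1 ✓]
Since 4^5 ≡ 1, the order of 4 divides 5 < 10, so 4 is not a primitive root.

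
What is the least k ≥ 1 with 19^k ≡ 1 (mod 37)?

36

ord(19) | φ(37) = 37 − 1 = 36 = 2^2 · 3^2.
Divisors of 36: 1, 2, 3, 4, 6, 9, 12, 18, 36.
Check 19^d mod 37 for each divisor in increasing order:
19^1 ≡ 19
19^2 ≡ 28
19^3 ≡ 14
19^4 ≡ 7
19^6 ≡ 11
19^9 ≡ 6
19^12 ≡ 10
19^18 ≡ 36
19^36 ≡ 1
Hence ord(19) = 36.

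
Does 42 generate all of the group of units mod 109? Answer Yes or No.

φ(109) = 109 − 1 = 108 = 2^2 · 3^3.
An element g generates (Z/109Z)^× iff g^(108/q) ≢ 1 (mod 109) for each prime q ∈ {2, 3}.
42^54 ≡ 108 (mod 109)  [q = 2: ≢ 1 ✓]
42^36 ≡ 45 (mod 109)  [q = 3: ≢ 1 ✓]
None equal 1, so ord_109(42) = 108: 42 is a primitive root.

Yes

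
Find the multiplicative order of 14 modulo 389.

Since 14 ∈ (Z/389Z)^×, its order divides φ(389) = 389 − 1 = 388 = 2^2 · 97.
Divisors of 388: 1, 2, 4, 97, 194, 388.
Evaluate successive powers at the divisors of 388:
14^1 ≡ 14 (mod 389)
14^2 ≡ 196 (mod 389)
14^4 ≡ 294 (mod 389)
14^97 ≡ 115 (mod 389)
14^194 ≡ 388 (mod 389)
14^388 ≡ 1 (mod 389) ✓
Hence ord(14) = 388.

388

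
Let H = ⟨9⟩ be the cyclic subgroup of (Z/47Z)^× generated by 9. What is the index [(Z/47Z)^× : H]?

2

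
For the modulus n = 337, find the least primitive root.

10

φ(337) = 337 − 1 = 336 = 2^4 · 3 · 7.
Test candidates g = 2, 3, … against the prime factors q ∈ {2, 3, 7} of φ(337): g is a generator iff g^(336/q) ≢ 1 for every such q.
g = 2: 2^168 ≡ 1 — hits 1, so not a primitive root.
g = 3: 3^168 ≡ 1 — hits 1, so not a primitive root.
g = 4: 4^168 ≡ 1 — hits 1, so not a primitive root.
g = 5: 5^168 ≡ 336; 5^112 ≡ 1 — hits 1, so not a primitive root.
g = 6: 6^168 ≡ 1 — hits 1, so not a primitive root.
g = 7: 7^168 ≡ 1 — hits 1, so not a primitive root.
g = 8: 8^168 ≡ 1 — hits 1, so not a primitive root.
g = 9: 9^168 ≡ 1 — hits 1, so not a primitive root.
g = 10: 10^168 ≡ 336; 10^112 ≡ 128; 10^48 ≡ 175 — none is 1, so 10 is a primitive root.
Hence the least primitive root of 337 is 10.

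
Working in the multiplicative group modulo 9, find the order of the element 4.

The order of 4 must divide φ(9) = φ(3^2) = 3·(3−1) = 6 = 2 · 3.
Divisors of 6: 1, 2, 3, 6.
Compute 4^d (mod 9) for the divisors d until we hit 1:
4^1 ≡ 4 (mod 9)
4^2 ≡ 7 (mod 9)
4^3 ≡ 1 (mod 9) ✓
Hence ord(4) = 3.

3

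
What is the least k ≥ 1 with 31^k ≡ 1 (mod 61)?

The order of 31 must divide φ(61) = 61 − 1 = 60 = 2^2 · 3 · 5.
Divisors of 60: 1, 2, 3, 4, 5, 6, 10, 12, 15, 20, 30, 60.
Evaluate successive powers at the divisors of 60:
31^1 ≡ 31 (mod 61)
31^2 ≡ 46 (mod 61)
31^3 ≡ 23 (mod 61)
31^4 ≡ 42 (mod 61)
31^5 ≡ 21 (mod 61)
31^6 ≡ 41 (mod 61)
31^10 ≡ 14 (mod 61)
31^12 ≡ 34 (mod 61)
31^15 ≡ 50 (mod 61)
31^20 ≡ 13 (mod 61)
31^30 ≡ 60 (mod 61)
31^60 ≡ 1 (mod 61) ✓
Therefore the multiplicative order of 31 modulo 61 is 60.

60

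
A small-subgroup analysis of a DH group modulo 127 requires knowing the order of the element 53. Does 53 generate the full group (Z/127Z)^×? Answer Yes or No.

φ(127) = 127 − 1 = 126 = 2 · 3^2 · 7.
53 is a primitive root mod 127 iff 53^(φ(127)/q) ≢ 1 for every prime q | φ(127), i.e. q ∈ {2, 3, 7}.
53^63 ≡ 126 (mod 127)  [q = 2: ≢ 1 ✓]
53^42 ≡ 19 (mod 127)  [q = 3: ≢ 1 ✓]
53^18 ≡ 16 (mod 127)  [q = 7: ≢ 1 ✓]
None equal 1, so ord_127(53) = 126: 53 is a primitive root.

Yes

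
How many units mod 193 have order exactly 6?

2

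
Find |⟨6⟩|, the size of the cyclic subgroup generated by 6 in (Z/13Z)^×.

12

The order of 6 must divide φ(13) = 13 − 1 = 12 = 2^2 · 3.
Divisors of 12: 1, 2, 3, 4, 6, 12.
Compute 6^d (mod 13) for the divisors d until we hit 1:
6^1 ≡ 6
6^2 ≡ 10
6^3 ≡ 8
6^4 ≡ 9
6^6 ≡ 12
6^12 ≡ 1
Hence ord(6) = 12.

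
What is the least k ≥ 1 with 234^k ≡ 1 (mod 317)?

79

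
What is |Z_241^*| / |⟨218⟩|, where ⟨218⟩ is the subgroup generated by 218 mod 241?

Since 218 ∈ (Z/241Z)^×, its order divides φ(241) = 241 − 1 = 240 = 2^4 · 3 · 5.
Divisors of 240: 1, 2, 3, 4, 5, 6, 8, 10, 12, 15, 16, 20, 24, 30, 40, 48, 60, 80, 120, 240.
Evaluate successive powers at the divisors of 240:
218^1 ≡ 218 (mod 241)
218^2 ≡ 47 (mod 241)
218^3 ≡ 124 (mod 241)
218^4 ≡ 40 (mod 241)
218^5 ≡ 44 (mod 241)
218^6 ≡ 193 (mod 241)
218^8 ≡ 154 (mod 241)
218^10 ≡ 8 (mod 241)
218^12 ≡ 135 (mod 241)
218^15 ≡ 111 (mod 241)
218^16 ≡ 98 (mod 241)
218^20 ≡ 64 (mod 241)
218^24 ≡ 150 (mod 241)
218^30 ≡ 30 (mod 241)
218^40 ≡ 240 (mod 241)
218^48 ≡ 87 (mod 241)
218^60 ≡ 177 (mod 241)
218^80 ≡ 1 (mod 241) ✓
Thus |⟨218⟩| = ord(218) = 80.
The index is φ(241) / ord(218) = 240 / 80 = 3.

3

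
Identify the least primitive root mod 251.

φ(251) = 251 − 1 = 250 = 2 · 5^3.
g is a primitive root iff g^(250/q) ≢ 1 (mod 251) for each prime q ∈ {2, 5}.
g = 2: 2^125 ≡ 250; 2^50 ≡ 1 — hits 1, so not a primitive root.
g = 3: 3^125 ≡ 1 — hits 1, so not a primitive root.
g = 4: 4^125 ≡ 1 — hits 1, so not a primitive root.
g = 5: 5^125 ≡ 1 — hits 1, so not a primitive root.
g = 6: 6^125 ≡ 250; 6^50 ≡ 219 — none is 1, so 6 is a primitive root.
The smallest primitive root modulo 251 is 6.

6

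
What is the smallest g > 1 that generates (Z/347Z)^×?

φ(347) = 347 − 1 = 346 = 2 · 173.
Test candidates g = 2, 3, … against the prime factors q ∈ {2, 173} of φ(347): g is a generator iff g^(346/q) ≢ 1 for every such q.
g = 2: 2^173 ≡ 346; 2^2 ≡ 4 — none is 1, so 2 is a primitive root.
Hence the least primitive root of 347 is 2.

2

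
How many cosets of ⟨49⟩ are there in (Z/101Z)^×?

2

The order of 49 must divide φ(101) = 101 − 1 = 100 = 2^2 · 5^2.
Divisors of 100: 1, 2, 4, 5, 10, 20, 25, 50, 100.
Check 49^d mod 101 for each divisor in increasing order:
49^1 ≡ 49
49^2 ≡ 78
49^4 ≡ 24
49^5 ≡ 65
49^10 ≡ 84
49^20 ≡ 87
49^25 ≡ 100
49^50 ≡ 1
So ord_101(49) = 50, hence |⟨49⟩| = 50.
[(Z/101Z)^× : ⟨49⟩] = 100/50 = 2.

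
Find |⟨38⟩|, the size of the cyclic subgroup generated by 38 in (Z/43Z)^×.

By Lagrange's theorem, ord_43(38) divides φ(43) = 43 − 1 = 42 = 2 · 3 · 7.
Divisors of 42: 1, 2, 3, 6, 7, 14, 21, 42.
Test each divisor d:
38^1 ≡ 38 (mod 43)
38^2 ≡ 25 (mod 43)
38^3 ≡ 4 (mod 43)
38^6 ≡ 16 (mod 43)
38^7 ≡ 6 (mod 43)
38^14 ≡ 36 (mod 43)
38^21 ≡ 1 (mod 43) ✓
The smallest such exponent is 21, so the order of 38 is 21.

21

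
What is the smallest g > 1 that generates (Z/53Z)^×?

φ(53) = 53 − 1 = 52 = 2^2 · 13.
Test candidates g = 2, 3, … against the prime factors q ∈ {2, 13} of φ(53): g is a generator iff g^(52/q) ≢ 1 for every such q.
g = 2: 2^26 ≡ 52; 2^4 ≡ 16 — none is 1, so 2 is a primitive root.
The smallest primitive root modulo 53 is 2.

2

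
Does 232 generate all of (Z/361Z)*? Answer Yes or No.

φ(361) = φ(19^2) = 19·(19−1) = 342 = 2 · 3^2 · 19.
Test 232^(342/q) mod 361 for each prime factor q of 342:
232^171 ≡ 1 (mod 361)  [q = 2: ≡ 1 ✗]
232^114 ≡ 68 (mod 361)  [q = 3: ≢ 1 ✓]
232^18 ≡ 58 (mod 361)  [q = 19: ≢ 1 ✓]
The check at q = 2 fails, so 232 generates a proper subgroup.

No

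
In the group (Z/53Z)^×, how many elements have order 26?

12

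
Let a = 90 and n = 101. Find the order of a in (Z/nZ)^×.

The order of 90 must divide φ(101) = 101 − 1 = 100 = 2^2 · 5^2.
Divisors of 100: 1, 2, 4, 5, 10, 20, 25, 50, 100.
Compute 90^d (mod 101) for the divisors d until we hit 1:
90^1 ≡ 90
90^2 ≡ 20
90^4 ≡ 97
90^5 ≡ 44
90^10 ≡ 17
90^20 ≡ 87
90^25 ≡ 91
90^50 ≡ 100
90^100 ≡ 1
Therefore the multiplicative order of 90 modulo 101 is 100.

100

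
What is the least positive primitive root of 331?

3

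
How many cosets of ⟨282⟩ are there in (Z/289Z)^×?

1

ord(282) | φ(289) = φ(17^2) = 17·(17−1) = 272 = 2^4 · 17.
Divisors of 272: 1, 2, 4, 8, 16, 17, 34, 68, 136, 272.
Check 282^d mod 289 for each divisor in increasing order:
282^1 ≡ 282 (mod 289)
282^2 ≡ 49 (mod 289)
282^4 ≡ 89 (mod 289)
282^8 ≡ 118 (mod 289)
282^16 ≡ 52 (mod 289)
282^17 ≡ 214 (mod 289)
282^34 ≡ 134 (mod 289)
282^68 ≡ 38 (mod 289)
282^136 ≡ 288 (mod 289)
282^272 ≡ 1 (mod 289) ✓
Thus |⟨282⟩| = ord(282) = 272.
Index = |(Z/289Z)^×| / |⟨282⟩| = 272 / 272 = 1.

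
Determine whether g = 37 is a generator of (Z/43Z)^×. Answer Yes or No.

φ(43) = 43 − 1 = 42 = 2 · 3 · 7.
Test 37^(42/q) mod 43 for each prime factor q of 42:
37^21 ≡ 42 (mod 43)  [q = 2: ≢ 1 ✓]
37^14 ≡ 36 (mod 43)  [q = 3: ≢ 1 ✓]
37^6 ≡ 1 (mod 43)  [q = 7: ≡ 1 ✗]
Since 37^6 ≡ 1, the order of 37 divides 6 < 42, so 37 is not a primitive root.

No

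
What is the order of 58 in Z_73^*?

By Lagrange's theorem, ord_73(58) divides φ(73) = 73 − 1 = 72 = 2^3 · 3^2.
Divisors of 72: 1, 2, 3, 4, 6, 8, 9, 12, 18, 24, 36, 72.
Test each divisor d:
58^1 ≡ 58 (mod 73)
58^2 ≡ 6 (mod 73)
58^3 ≡ 56 (mod 73)
58^4 ≡ 36 (mod 73)
58^6 ≡ 70 (mod 73)
58^8 ≡ 55 (mod 73)
58^9 ≡ 51 (mod 73)
58^12 ≡ 9 (mod 73)
58^18 ≡ 46 (mod 73)
58^24 ≡ 8 (mod 73)
58^36 ≡ 72 (mod 73)
58^72 ≡ 1 (mod 73) ✓
Therefore the multiplicative order of 58 modulo 73 is 72.

72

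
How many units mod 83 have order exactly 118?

0

φ(83) = 83 − 1 = 82 = 2 · 41.
In a cyclic group of order 82, there are φ(d) elements of order d for each divisor d of 82, and zero for non-divisors.
Here 82 is not a multiple of 118, so there are no elements of order 118.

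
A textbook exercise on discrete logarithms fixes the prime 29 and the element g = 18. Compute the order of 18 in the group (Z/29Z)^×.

The order of 18 must divide φ(29) = 29 − 1 = 28 = 2^2 · 7.
Divisors of 28: 1, 2, 4, 7, 14, 28.
Test each divisor d:
18^1 ≡ 18 (mod 29)
18^2 ≡ 5 (mod 29)
18^4 ≡ 25 (mod 29)
18^7 ≡ 17 (mod 29)
18^14 ≡ 28 (mod 29)
18^28 ≡ 1 (mod 29) ✓
Therefore the multiplicative order of 18 modulo 29 is 28.

28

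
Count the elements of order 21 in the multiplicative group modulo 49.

φ(49) = φ(7^2) = 7·(7−1) = 42 = 2 · 3 · 7.
Since (Z/49Z)^× is cyclic of order 42, the number of elements of order d is φ(d) when d | 42 and 0 otherwise.
21 = 3 · 7 divides 42, and φ(21) = 12.

12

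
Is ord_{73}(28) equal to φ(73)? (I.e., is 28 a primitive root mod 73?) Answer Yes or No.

φ(73) = 73 − 1 = 72 = 2^3 · 3^2.
28 is a primitive root mod 73 iff 28^(φ(73)/q) ≢ 1 for every prime q | φ(73), i.e. q ∈ {2, 3}.
28^36 ≡ 72 (mod 73)  [q = 2: ≢ 1 ✓]
28^24 ≡ 8 (mod 73)  [q = 3: ≢ 1 ✓]
All checks pass, so 28 has order 72 and is a primitive root modulo 73.

Yes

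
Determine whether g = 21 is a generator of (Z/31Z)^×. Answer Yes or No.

φ(31) = 31 − 1 = 30 = 2 · 3 · 5.
An element g generates (Z/31Z)^× iff g^(30/q) ≢ 1 (mod 31) for each prime q ∈ {2, 3, 5}.
21^15 ≡ 30 (mod 31)  [q = 2: ≢ 1 ✓]
21^10 ≡ 5 (mod 31)  [q = 3: ≢ 1 ✓]
21^6 ≡ 2 (mod 31)  [q = 5: ≢ 1 ✓]
All checks pass, so 21 has order 30 and is a primitive root modulo 31.

Yes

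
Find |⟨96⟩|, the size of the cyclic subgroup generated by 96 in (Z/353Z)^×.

352

The order of 96 must divide φ(353) = 353 − 1 = 352 = 2^5 · 11.
Divisors of 352: 1, 2, 4, 8, 11, 16, 22, 32, 44, 88, 176, 352.
Evaluate successive powers at the divisors of 352:
96^1 ≡ 96 (mod 353)
96^2 ≡ 38 (mod 353)
96^4 ≡ 32 (mod 353)
96^8 ≡ 318 (mod 353)
96^11 ≡ 106 (mod 353)
96^16 ≡ 166 (mod 353)
96^22 ≡ 293 (mod 353)
96^32 ≡ 22 (mod 353)
96^44 ≡ 70 (mod 353)
96^88 ≡ 311 (mod 353)
96^176 ≡ 352 (mod 353)
96^352 ≡ 1 (mod 353) ✓
The smallest such exponent is 352, so the order of 96 is 352.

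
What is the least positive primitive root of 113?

φ(113) = 113 − 1 = 112 = 2^4 · 7.
Test candidates g = 2, 3, … against the prime factors q ∈ {2, 7} of φ(113): g is a generator iff g^(112/q) ≢ 1 for every such q.
g = 2: 2^56 ≡ 1 — hits 1, so not a primitive root.
g = 3: 3^56 ≡ 112; 3^16 ≡ 49 — none is 1, so 3 is a primitive root.
Hence the least primitive root of 113 is 3.

3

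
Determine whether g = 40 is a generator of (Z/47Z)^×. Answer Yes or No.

Yes

φ(47) = 47 − 1 = 46 = 2 · 23.
It suffices to check that the order of 40 is not a proper divisor of 46: compute 40^(46/q) for q ∈ {2, 23}.
40^23 ≡ 46 (mod 47)  [q = 2: ≢ 1 ✓]
40^2 ≡ 2 (mod 47)  [q = 23: ≢ 1 ✓]
Every test exponent gives a nontrivial residue, hence 40 generates the full group.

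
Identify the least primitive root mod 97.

5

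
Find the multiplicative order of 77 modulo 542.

The order of 77 must divide φ(542) = φ(2)·φ(271) = 1·270 = 270 = 2 · 3^3 · 5.
Divisors of 270: 1, 2, 3, 5, 6, 9, 10, 15, 18, 27, 30, 45, 54, 90, 135, 270.
Evaluate successive powers at the divisors of 270:
77^1 ≡ 77
77^2 ≡ 509
77^3 ≡ 169
77^5 ≡ 385
77^6 ≡ 377
77^9 ≡ 299
77^10 ≡ 259
77^15 ≡ 529
77^18 ≡ 513
77^27 ≡ 1
The smallest such exponent is 27, so the order of 77 is 27.

27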